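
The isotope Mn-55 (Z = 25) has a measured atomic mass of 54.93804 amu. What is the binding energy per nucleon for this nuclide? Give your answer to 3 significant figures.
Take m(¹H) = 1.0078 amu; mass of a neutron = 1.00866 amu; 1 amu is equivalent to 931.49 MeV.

Z = 25, so N = A − Z = 55 − 25 = 30.
Total constituent mass: 25 × 1.0078 + 30 × 1.00866 = 55.45480 amu
The mass defect is 55.45480 − 54.93804 = 0.51676 amu.
Converting to energy: 0.51676 amu × 931.49 MeV/amu = 481.357 MeV
BE/A = 481.357 MeV / 55 = 8.752 MeV/nucleon

8.75 MeV/nucleon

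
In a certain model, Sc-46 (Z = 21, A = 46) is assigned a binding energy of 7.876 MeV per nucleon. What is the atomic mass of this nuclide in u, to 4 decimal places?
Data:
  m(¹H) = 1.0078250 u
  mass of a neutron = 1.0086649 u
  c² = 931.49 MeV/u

45.9920 u

Total binding energy = 46 × 7.876 = 362.296 MeV
Mass defect = 362.296 MeV / (931.49 MeV/u) = 0.388942 u
Constituent mass = 21(1.0078250) + 25(1.0086649) = 46.3809475 u
Atomic mass = 46.3809475 − 0.388942 = 45.9920055 u ≈ 45.9920 u (to 4 decimal places)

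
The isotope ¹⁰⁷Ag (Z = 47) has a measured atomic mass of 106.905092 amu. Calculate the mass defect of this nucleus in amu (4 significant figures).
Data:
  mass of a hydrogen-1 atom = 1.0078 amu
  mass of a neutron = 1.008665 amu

0.9814 amu

The nucleus contains 47 protons and 107 − 47 = 60 neutrons.
Mass of separated nucleons = 47(1.0078) + 60(1.008665) = 47.3666 + 60.519900 = 107.886500 amu
Mass defect Δm = 107.886500 − 106.905092 = 0.981408 amu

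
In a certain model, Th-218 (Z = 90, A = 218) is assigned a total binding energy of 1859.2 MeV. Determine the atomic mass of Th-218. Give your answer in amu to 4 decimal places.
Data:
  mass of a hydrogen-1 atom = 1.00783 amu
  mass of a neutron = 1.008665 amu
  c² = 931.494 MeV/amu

217.8179 amu

Mass defect = 1859.2 MeV / (931.494 MeV/amu) = 1.995933 amu
Constituent mass = 90(1.00783) + 128(1.008665) = 219.813820 amu
Atomic mass = 219.813820 − 1.995933 = 217.817887 amu ≈ 217.8179 amu (to 4 decimal places)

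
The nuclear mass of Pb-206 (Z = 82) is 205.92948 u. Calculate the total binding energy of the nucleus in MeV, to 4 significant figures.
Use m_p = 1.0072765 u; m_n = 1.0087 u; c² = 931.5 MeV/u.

1626 MeV

Total constituent mass: 82 × 1.0072765 + 124 × 1.0087 = 207.6754730 u
Δm = 207.6754730 − 205.92948 = 1.7459930 u
Binding energy = Δm·c² = 1.7459930 × 931.5 MeV/u = 1626.39 MeV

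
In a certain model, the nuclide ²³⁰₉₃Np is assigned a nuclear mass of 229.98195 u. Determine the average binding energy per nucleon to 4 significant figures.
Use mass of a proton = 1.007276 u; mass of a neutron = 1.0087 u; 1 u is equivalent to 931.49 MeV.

7.641 MeV/nucleon

Mass of separated nucleons = 93(1.007276) + 137(1.0087) = 93.676668 + 138.1919 = 231.868568 u
Δm = 231.868568 − 229.98195 = 1.886618 u
Converting to energy: 1.886618 u × 931.49 MeV/u = 1757.37 MeV
Per nucleon: 1757.37 / 230 = 7.641 MeV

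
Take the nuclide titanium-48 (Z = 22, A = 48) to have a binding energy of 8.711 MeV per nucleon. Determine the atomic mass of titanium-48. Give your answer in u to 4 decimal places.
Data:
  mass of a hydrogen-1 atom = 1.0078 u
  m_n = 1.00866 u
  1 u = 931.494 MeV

47.9479 u

Total binding energy = 48 × 8.711 = 418.128 MeV
Mass defect = 418.128 MeV / (931.494 MeV/u) = 0.448879 u
Constituent mass = 22(1.0078) + 26(1.00866) = 48.39676 u
Atomic mass = 48.39676 − 0.448879 = 47.947881 u ≈ 47.9479 u (to 4 decimal places)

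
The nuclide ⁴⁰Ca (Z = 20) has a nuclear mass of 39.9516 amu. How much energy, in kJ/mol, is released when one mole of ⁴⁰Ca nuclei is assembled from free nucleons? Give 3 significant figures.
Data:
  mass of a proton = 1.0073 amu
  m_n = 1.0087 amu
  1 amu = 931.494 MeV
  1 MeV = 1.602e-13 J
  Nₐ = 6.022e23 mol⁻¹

3.31e+10 kJ/mol

The nucleus contains 20 protons and 40 − 20 = 20 neutrons.
Σm = 20·m_p + 20·m_n = 20.1460 + 20.1740 = 40.3200 amu
Δm = 40.3200 − 39.9516 = 0.3684 amu
Binding energy = Δm·c² = 0.3684 × 931.494 MeV/amu = 343.162 MeV
Per nucleus in joules: 343.162 MeV × 1.602e-13 J/MeV = 5.4975e-11 J
Per mole: 5.4975e-11 J × 6.022e23 mol⁻¹ = 3.3106e+13 J/mol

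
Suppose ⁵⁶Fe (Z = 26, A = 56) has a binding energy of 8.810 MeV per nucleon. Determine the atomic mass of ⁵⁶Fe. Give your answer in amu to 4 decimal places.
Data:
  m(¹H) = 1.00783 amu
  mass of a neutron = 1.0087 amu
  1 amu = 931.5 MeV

Total binding energy = 56 × 8.810 = 493.360 MeV
Mass defect = 493.360 MeV / (931.5 MeV/amu) = 0.529640 amu
Constituent mass = 26(1.00783) + 30(1.0087) = 56.46458 amu
Atomic mass = 56.46458 − 0.529640 = 55.934940 amu ≈ 55.9349 amu (to 4 decimal places)

55.9349 amu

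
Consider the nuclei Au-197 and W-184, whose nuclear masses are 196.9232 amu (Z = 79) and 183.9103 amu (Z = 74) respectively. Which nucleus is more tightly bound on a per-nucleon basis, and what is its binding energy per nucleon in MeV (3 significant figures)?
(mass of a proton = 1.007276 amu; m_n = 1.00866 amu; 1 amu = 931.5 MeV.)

W-184; 8.00 MeV/nucleon

Au-197: Σm = 79(1.007276) + 118(1.00866) = 198.596684 amu; Δm = 1.673484 amu; E_B = 1558.9 MeV; E_B/A = 7.913 MeV
W-184: Σm = 74(1.007276) + 110(1.00866) = 185.491024 amu; Δm = 1.580724 amu; E_B = 1472.4 MeV; E_B/A = 8.002 MeV
W-184 has the higher binding energy per nucleon, so it is the more tightly bound nucleus.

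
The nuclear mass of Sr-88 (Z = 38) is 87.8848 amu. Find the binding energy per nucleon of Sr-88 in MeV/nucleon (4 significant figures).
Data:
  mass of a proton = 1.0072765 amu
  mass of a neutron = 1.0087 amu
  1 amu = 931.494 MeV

8.751 MeV/nucleon

Σm = 38·m_p + 50·m_n = 38.2765070 + 50.4350 = 88.7115070 amu
Mass defect Δm = 88.7115070 − 87.8848 = 0.8267070 amu
E_B = 0.8267070 × 931.494 = 770.073 MeV
BE/A = 770.073 MeV / 88 = 8.751 MeV/nucleon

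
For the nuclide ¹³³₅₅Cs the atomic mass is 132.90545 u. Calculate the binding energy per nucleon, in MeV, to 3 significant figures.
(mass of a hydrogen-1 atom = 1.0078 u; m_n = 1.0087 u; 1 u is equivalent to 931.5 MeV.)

8.42 MeV/nucleon

Z = 55, so N = A − Z = 133 − 55 = 78.
Mass of separated nucleons = 55(1.0078) + 78(1.0087) = 55.4290 + 78.6786 = 134.1076 u
Mass defect Δm = 134.1076 − 132.90545 = 1.20215 u
Converting to energy: 1.20215 u × 931.5 MeV/u = 1119.80 MeV
BE/A = 1119.80 MeV / 133 = 8.420 MeV/nucleon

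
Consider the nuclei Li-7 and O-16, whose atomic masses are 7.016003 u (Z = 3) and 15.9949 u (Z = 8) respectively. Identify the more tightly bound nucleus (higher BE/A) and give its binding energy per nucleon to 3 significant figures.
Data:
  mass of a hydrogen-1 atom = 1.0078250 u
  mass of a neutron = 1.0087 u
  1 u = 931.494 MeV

Li-7: Σm = 3(1.0078250) + 4(1.0087) = 7.0582750 u; Δm = 0.0422720 u; E_B = 39.376 MeV; E_B/A = 5.625 MeV
O-16: Σm = 8(1.0078250) + 8(1.0087) = 16.1322000 u; Δm = 0.1373000 u; E_B = 127.89 MeV; E_B/A = 7.993 MeV
O-16 has the higher binding energy per nucleon, so it is the more tightly bound nucleus.

O-16; 7.99 MeV/nucleon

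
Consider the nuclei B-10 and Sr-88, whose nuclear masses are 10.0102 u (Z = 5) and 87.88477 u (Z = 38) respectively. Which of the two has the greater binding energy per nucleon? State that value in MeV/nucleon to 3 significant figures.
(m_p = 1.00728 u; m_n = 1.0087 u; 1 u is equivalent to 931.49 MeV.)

Sr-88; 8.75 MeV/nucleon

B-10: Σm = 5(1.00728) + 5(1.0087) = 10.07990 u; Δm = 0.06970 u; E_B = 64.9249 MeV; E_B/A = 6.492 MeV
Sr-88: Σm = 38(1.00728) + 50(1.0087) = 88.71164 u; Δm = 0.82687 u; E_B = 770.22 MeV; E_B/A = 8.753 MeV
Sr-88 has the higher binding energy per nucleon, so it is the more tightly bound nucleus.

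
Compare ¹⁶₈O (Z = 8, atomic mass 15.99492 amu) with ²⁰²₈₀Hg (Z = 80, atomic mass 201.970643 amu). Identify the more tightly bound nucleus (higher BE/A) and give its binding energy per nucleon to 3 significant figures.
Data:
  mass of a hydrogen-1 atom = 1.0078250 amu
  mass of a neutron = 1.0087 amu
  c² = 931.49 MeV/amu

¹⁶₈O; 7.99 MeV/nucleon

¹⁶₈O: Σm = 8(1.0078250) + 8(1.0087) = 16.1322000 amu; Δm = 0.1372800 amu; E_B = 127.87 MeV; E_B/A = 7.992 MeV
²⁰²₈₀Hg: Σm = 80(1.0078250) + 122(1.0087) = 203.6874000 amu; Δm = 1.7167570 amu; E_B = 1599.14 MeV; E_B/A = 7.917 MeV
¹⁶₈O has the higher binding energy per nucleon, so it is the more tightly bound nucleus.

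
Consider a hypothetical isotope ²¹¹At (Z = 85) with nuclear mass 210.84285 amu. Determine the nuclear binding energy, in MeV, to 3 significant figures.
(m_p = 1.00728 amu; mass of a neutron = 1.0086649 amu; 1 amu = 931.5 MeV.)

Total constituent mass: 85 × 1.00728 + 126 × 1.0086649 = 212.7105774 amu
Δm = 212.7105774 − 210.84285 = 1.8677274 amu
Converting to energy: 1.8677274 amu × 931.5 MeV/amu = 1739.79 MeV

1740 MeV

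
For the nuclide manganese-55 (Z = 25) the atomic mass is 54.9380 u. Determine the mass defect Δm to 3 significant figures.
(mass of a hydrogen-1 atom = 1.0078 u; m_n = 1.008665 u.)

0.517 u

The nucleus contains 25 protons and 55 − 25 = 30 neutrons.
Mass of separated nucleons = 25(1.0078) + 30(1.008665) = 25.1950 + 30.259950 = 55.454950 u
Δm = 55.454950 − 54.9380 = 0.516950 u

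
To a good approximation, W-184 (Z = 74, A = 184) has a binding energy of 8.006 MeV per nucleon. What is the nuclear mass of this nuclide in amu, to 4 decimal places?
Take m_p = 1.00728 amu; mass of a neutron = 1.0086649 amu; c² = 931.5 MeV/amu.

183.9104 amu

Total binding energy = 184 × 8.006 = 1473.104 MeV
Mass defect = 1473.104 MeV / (931.5 MeV/amu) = 1.581432 amu
Constituent mass = 74(1.00728) + 110(1.0086649) = 185.4918590 amu
Nuclear mass = 185.4918590 − 1.581432 = 183.9104270 amu ≈ 183.9104 amu (to 4 decimal places)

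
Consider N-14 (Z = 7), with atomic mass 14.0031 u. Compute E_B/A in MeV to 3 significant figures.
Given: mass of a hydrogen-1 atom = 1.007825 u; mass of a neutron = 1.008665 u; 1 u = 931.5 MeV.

Z = 7, so N = A − Z = 14 − 7 = 7.
Σm = 7·m(¹H) + 7·m_n = 7.054775 + 7.060655 = 14.115430 u
Mass defect Δm = 14.115430 − 14.0031 = 0.112330 u
E_B = 0.112330 × 931.5 = 104.635 MeV
Per nucleon: 104.635 / 14 = 7.474 MeV

7.47 MeV/nucleon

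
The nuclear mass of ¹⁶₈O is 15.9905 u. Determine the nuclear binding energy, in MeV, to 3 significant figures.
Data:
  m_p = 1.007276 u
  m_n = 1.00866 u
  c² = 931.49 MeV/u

Total constituent mass: 8 × 1.007276 + 8 × 1.00866 = 16.127488 u
The mass defect is 16.127488 − 15.9905 = 0.136988 u.
E_B = 0.136988 × 931.49 = 127.603 MeV

128 MeV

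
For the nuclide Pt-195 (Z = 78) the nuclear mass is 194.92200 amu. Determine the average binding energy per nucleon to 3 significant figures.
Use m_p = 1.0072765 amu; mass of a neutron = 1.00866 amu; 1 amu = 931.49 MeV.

7.92 MeV/nucleon

Z = 78, so N = A − Z = 195 − 78 = 117.
Total constituent mass: 78 × 1.0072765 + 117 × 1.00866 = 196.5807870 amu
Δm = 196.5807870 − 194.92200 = 1.6587870 amu
E_B = 1.6587870 × 931.49 = 1545.14 MeV
BE/A = 1545.14 MeV / 195 = 7.924 MeV/nucleon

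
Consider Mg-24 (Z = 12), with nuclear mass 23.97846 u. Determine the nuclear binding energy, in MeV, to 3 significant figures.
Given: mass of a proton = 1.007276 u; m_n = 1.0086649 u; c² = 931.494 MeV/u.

198 MeV

Z = 12, so N = A − Z = 24 − 12 = 12.
Mass of separated nucleons = 12(1.007276) + 12(1.0086649) = 12.087312 + 12.1039788 = 24.1912908 u
Δm = 24.1912908 − 23.97846 = 0.2128308 u
E_B = 0.2128308 × 931.494 = 198.251 MeV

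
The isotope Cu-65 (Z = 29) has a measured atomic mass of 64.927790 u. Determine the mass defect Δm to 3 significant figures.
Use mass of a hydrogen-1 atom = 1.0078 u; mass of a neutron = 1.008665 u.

0.610 u

Z = 29, so N = A − Z = 65 − 29 = 36.
Σm = 29·m(¹H) + 36·m_n = 29.2262 + 36.311940 = 65.538140 u
Δm = 65.538140 − 64.927790 = 0.610350 u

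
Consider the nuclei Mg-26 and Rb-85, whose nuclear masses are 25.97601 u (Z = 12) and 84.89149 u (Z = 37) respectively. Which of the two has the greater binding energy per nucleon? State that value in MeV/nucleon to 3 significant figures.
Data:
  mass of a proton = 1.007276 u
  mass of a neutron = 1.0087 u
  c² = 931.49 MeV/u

Rb-85; 8.72 MeV/nucleon

Mg-26: Σm = 12(1.007276) + 14(1.0087) = 26.209112 u; Δm = 0.233102 u; E_B = 217.13 MeV; E_B/A = 8.351 MeV
Rb-85: Σm = 37(1.007276) + 48(1.0087) = 85.686812 u; Δm = 0.795322 u; E_B = 740.83 MeV; E_B/A = 8.716 MeV
Rb-85 has the higher binding energy per nucleon, so it is the more tightly bound nucleus.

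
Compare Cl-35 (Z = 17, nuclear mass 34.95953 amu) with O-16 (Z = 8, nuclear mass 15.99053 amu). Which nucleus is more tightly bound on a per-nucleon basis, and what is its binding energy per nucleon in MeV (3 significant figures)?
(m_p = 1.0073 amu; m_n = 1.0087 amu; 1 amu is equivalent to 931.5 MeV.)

Cl-35: Σm = 17(1.0073) + 18(1.0087) = 35.2807 amu; Δm = 0.32117 amu; E_B = 299.17 MeV; E_B/A = 8.548 MeV
O-16: Σm = 8(1.0073) + 8(1.0087) = 16.1280 amu; Δm = 0.13747 amu; E_B = 128.05 MeV; E_B/A = 8.003 MeV
Cl-35 has the higher binding energy per nucleon, so it is the more tightly bound nucleus.

Cl-35; 8.55 MeV/nucleon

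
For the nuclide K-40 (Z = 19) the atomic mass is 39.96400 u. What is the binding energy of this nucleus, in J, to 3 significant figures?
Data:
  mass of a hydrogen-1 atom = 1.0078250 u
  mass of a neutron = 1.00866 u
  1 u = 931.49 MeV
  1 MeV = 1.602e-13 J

With 19 protons and 21 neutrons (A = 40):
Total constituent mass: 19 × 1.0078250 + 21 × 1.00866 = 40.3305350 u
Δm = 40.3305350 − 39.96400 = 0.3665350 u
Binding energy = Δm·c² = 0.3665350 × 931.49 MeV/u = 341.424 MeV
In joules: 341.424 MeV × 1.602e-13 J/MeV = 5.4696e-11 J

5.47e-11 J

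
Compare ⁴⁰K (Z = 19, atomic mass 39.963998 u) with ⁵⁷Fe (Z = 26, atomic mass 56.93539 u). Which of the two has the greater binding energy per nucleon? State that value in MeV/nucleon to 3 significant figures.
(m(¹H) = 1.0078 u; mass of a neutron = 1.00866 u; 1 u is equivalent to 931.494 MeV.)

⁴⁰K: Σm = 19(1.0078) + 21(1.00866) = 40.33006 u; Δm = 0.366062 u; E_B = 340.985 MeV; E_B/A = 8.5246 MeV
⁵⁷Fe: Σm = 26(1.0078) + 31(1.00866) = 57.47126 u; Δm = 0.53587 u; E_B = 499.16 MeV; E_B/A = 8.757 MeV
⁵⁷Fe has the higher binding energy per nucleon, so it is the more tightly bound nucleus.

⁵⁷Fe; 8.76 MeV/nucleon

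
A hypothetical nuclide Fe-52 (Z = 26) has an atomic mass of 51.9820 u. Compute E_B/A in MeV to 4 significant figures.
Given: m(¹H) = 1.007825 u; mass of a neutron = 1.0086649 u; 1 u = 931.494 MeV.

8.003 MeV/nucleon

Total constituent mass: 26 × 1.007825 + 26 × 1.0086649 = 52.4287374 u
The mass defect is 52.4287374 − 51.9820 = 0.4467374 u.
Binding energy = Δm·c² = 0.4467374 × 931.494 MeV/u = 416.133 MeV
Dividing by A = 52 gives 8.003 MeV per nucleon.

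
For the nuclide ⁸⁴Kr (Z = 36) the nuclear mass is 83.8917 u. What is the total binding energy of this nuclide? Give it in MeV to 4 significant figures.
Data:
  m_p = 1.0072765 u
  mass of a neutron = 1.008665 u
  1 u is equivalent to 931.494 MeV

The nucleus contains 36 protons and 84 − 36 = 48 neutrons.
Σm = 36·m_p + 48·m_n = 36.2619540 + 48.415920 = 84.6778740 u
The mass defect is 84.6778740 − 83.8917 = 0.7861740 u.
E_B = 0.7861740 × 931.494 = 732.316 MeV

732.3 MeV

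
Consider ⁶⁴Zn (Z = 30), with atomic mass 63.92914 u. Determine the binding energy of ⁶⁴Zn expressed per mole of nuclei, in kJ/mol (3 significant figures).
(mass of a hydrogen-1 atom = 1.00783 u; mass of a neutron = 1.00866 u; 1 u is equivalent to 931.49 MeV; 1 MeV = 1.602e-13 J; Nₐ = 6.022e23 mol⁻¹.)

The nucleus contains 30 protons and 64 − 30 = 34 neutrons.
Total constituent mass: 30 × 1.00783 + 34 × 1.00866 = 64.52934 u
The mass defect is 64.52934 − 63.92914 = 0.60020 u.
Converting to energy: 0.60020 u × 931.49 MeV/u = 559.080 MeV
Per nucleus in joules: 559.080 MeV × 1.602e-13 J/MeV = 8.9565e-11 J
Per mole: 8.9565e-11 J × 6.022e23 mol⁻¹ = 5.3936e+13 J/mol

5.39e+10 kJ/mol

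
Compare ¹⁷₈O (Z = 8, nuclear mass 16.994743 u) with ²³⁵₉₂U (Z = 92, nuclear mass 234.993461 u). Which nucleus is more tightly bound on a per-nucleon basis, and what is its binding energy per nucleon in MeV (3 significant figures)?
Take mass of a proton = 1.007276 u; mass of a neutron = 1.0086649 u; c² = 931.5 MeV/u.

¹⁷₈O: Σm = 8(1.007276) + 9(1.0086649) = 17.1361921 u; Δm = 0.1414491 u; E_B = 131.76 MeV; E_B/A = 7.751 MeV
²³⁵₉₂U: Σm = 92(1.007276) + 143(1.0086649) = 236.9084727 u; Δm = 1.9150117 u; E_B = 1783.8 MeV; E_B/A = 7.591 MeV
¹⁷₈O has the higher binding energy per nucleon, so it is the more tightly bound nucleus.

¹⁷₈O; 7.75 MeV/nucleon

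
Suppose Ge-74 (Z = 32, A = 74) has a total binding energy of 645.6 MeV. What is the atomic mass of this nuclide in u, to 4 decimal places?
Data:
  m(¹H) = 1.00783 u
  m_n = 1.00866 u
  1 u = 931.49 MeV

Mass defect = 645.6 MeV / (931.49 MeV/u) = 0.693083 u
Constituent mass = 32(1.00783) + 42(1.00866) = 74.61428 u
Atomic mass = 74.61428 − 0.693083 = 73.921197 u ≈ 73.9212 u (to 4 decimal places)

73.9212 u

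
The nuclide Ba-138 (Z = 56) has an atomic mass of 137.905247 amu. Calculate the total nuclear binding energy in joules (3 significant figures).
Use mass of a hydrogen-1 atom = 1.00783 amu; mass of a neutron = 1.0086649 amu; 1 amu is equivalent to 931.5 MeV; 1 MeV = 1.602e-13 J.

Z = 56, so N = A − Z = 138 − 56 = 82.
Mass of separated nucleons = 56(1.00783) + 82(1.0086649) = 56.43848 + 82.7105218 = 139.1490018 amu
Mass defect Δm = 139.1490018 − 137.905247 = 1.2437548 amu
Converting to energy: 1.2437548 amu × 931.5 MeV/amu = 1158.56 MeV
In joules: 1158.56 MeV × 1.602e-13 J/MeV = 1.8560e-10 J

1.86e-10 J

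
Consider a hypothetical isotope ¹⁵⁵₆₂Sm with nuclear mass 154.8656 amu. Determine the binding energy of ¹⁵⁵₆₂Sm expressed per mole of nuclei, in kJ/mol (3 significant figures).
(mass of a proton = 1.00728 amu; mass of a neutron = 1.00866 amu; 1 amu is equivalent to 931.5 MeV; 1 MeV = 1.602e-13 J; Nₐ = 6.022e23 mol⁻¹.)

1.25e+11 kJ/mol

The nucleus contains 62 protons and 155 − 62 = 93 neutrons.
Σm = 62·m_p + 93·m_n = 62.45136 + 93.80538 = 156.25674 amu
Δm = 156.25674 − 154.8656 = 1.39114 amu
E_B = 1.39114 × 931.5 = 1295.85 MeV
Per nucleus in joules: 1295.85 MeV × 1.602e-13 J/MeV = 2.0760e-10 J
Per mole: 2.0760e-10 J × 6.022e23 mol⁻¹ = 1.2502e+14 J/mol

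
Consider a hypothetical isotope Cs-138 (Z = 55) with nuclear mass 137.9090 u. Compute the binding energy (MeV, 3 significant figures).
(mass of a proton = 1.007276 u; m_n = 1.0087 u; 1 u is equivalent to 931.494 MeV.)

The nucleus contains 55 protons and 138 − 55 = 83 neutrons.
Mass of separated nucleons = 55(1.007276) + 83(1.0087) = 55.400180 + 83.7221 = 139.122280 u
Mass defect Δm = 139.122280 − 137.9090 = 1.213280 u
E_B = 1.213280 × 931.494 = 1130.16 MeV

1130 MeV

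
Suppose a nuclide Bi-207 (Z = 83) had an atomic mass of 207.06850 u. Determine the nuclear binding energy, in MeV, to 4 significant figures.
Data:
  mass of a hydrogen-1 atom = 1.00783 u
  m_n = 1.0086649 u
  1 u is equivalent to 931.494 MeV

Mass of separated nucleons = 83(1.00783) + 124(1.0086649) = 83.64989 + 125.0744476 = 208.7243376 u
Mass defect Δm = 208.7243376 − 207.06850 = 1.6558376 u
Binding energy = Δm·c² = 1.6558376 × 931.494 MeV/u = 1542.40 MeV

1542 MeV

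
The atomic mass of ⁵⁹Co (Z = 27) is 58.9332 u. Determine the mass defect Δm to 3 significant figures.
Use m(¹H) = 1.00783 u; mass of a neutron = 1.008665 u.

Mass of separated nucleons = 27(1.00783) + 32(1.008665) = 27.21141 + 32.277280 = 59.488690 u
Mass defect Δm = 59.488690 − 58.9332 = 0.555490 u

0.555 u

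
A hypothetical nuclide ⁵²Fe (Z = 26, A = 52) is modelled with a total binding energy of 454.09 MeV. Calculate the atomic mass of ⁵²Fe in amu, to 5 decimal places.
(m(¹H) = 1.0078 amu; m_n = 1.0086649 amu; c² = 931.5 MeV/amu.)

Mass defect = 454.09 MeV / (931.5 MeV/amu) = 0.4874826 amu
Constituent mass = 26(1.0078) + 26(1.0086649) = 52.4280874 amu
Atomic mass = 52.4280874 − 0.4874826 = 51.9406048 amu ≈ 51.94060 amu (to 5 decimal places)

51.94060 amu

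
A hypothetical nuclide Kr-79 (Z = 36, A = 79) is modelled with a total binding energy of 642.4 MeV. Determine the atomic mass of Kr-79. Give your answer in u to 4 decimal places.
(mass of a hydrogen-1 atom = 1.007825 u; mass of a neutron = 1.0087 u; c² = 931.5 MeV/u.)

78.9662 u

Mass defect = 642.4 MeV / (931.5 MeV/u) = 0.689640 u
Constituent mass = 36(1.007825) + 43(1.0087) = 79.655800 u
Atomic mass = 79.655800 − 0.689640 = 78.966160 u ≈ 78.9662 u (to 4 decimal places)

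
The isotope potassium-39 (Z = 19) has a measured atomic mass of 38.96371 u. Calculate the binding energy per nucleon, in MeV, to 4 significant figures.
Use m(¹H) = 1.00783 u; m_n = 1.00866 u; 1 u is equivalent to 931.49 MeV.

With 19 protons and 20 neutrons (A = 39):
Σm = 19·m(¹H) + 20·m_n = 19.14877 + 20.17320 = 39.32197 u
The mass defect is 39.32197 − 38.96371 = 0.35826 u.
Converting to energy: 0.35826 u × 931.49 MeV/u = 333.716 MeV
Per nucleon: 333.716 / 39 = 8.557 MeV

8.557 MeV/nucleon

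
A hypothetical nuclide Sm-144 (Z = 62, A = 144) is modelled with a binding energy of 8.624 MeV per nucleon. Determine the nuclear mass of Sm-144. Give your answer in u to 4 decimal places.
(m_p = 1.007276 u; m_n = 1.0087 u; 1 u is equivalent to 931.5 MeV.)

143.8313 u

Total binding energy = 144 × 8.624 = 1241.856 MeV
Mass defect = 1241.856 MeV / (931.5 MeV/u) = 1.333179 u
Constituent mass = 62(1.007276) + 82(1.0087) = 145.164512 u
Nuclear mass = 145.164512 − 1.333179 = 143.831333 u ≈ 143.8313 u (to 4 decimal places)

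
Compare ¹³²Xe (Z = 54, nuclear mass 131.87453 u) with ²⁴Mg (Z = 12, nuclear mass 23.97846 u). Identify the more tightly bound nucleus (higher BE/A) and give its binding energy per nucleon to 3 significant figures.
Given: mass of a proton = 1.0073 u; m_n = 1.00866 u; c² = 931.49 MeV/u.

¹³²Xe: Σm = 54(1.0073) + 78(1.00866) = 133.06968 u; Δm = 1.19515 u; E_B = 1113.3 MeV; E_B/A = 8.434 MeV
²⁴Mg: Σm = 12(1.0073) + 12(1.00866) = 24.19152 u; Δm = 0.21306 u; E_B = 198.46 MeV; E_B/A = 8.269 MeV
¹³²Xe has the higher binding energy per nucleon, so it is the more tightly bound nucleus.

¹³²Xe; 8.43 MeV/nucleon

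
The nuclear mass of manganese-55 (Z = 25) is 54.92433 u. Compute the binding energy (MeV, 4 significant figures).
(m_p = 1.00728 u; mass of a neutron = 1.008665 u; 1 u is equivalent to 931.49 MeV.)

482.2 MeV

With 25 protons and 30 neutrons (A = 55):
Σm = 25·m_p + 30·m_n = 25.18200 + 30.259950 = 55.441950 u
Mass defect Δm = 55.441950 − 54.92433 = 0.517620 u
E_B = 0.517620 × 931.49 = 482.158 MeV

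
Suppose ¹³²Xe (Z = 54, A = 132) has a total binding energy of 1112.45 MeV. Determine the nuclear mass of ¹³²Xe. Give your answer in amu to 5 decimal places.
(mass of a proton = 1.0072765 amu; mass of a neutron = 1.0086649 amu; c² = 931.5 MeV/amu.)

Mass defect = 1112.45 MeV / (931.5 MeV/amu) = 1.1942566 amu
Constituent mass = 54(1.0072765) + 78(1.0086649) = 133.0687932 amu
Nuclear mass = 133.0687932 − 1.1942566 = 131.8745366 amu ≈ 131.87454 amu (to 5 decimal places)

131.87454 amu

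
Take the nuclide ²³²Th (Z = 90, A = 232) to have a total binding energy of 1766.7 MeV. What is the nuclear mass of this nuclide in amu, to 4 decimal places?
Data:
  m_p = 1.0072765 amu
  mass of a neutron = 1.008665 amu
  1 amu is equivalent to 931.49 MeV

Mass defect = 1766.7 MeV / (931.49 MeV/amu) = 1.896639 amu
Constituent mass = 90(1.0072765) + 142(1.008665) = 233.8853150 amu
Nuclear mass = 233.8853150 − 1.896639 = 231.9886760 amu ≈ 231.9887 amu (to 4 decimal places)

231.9887 amu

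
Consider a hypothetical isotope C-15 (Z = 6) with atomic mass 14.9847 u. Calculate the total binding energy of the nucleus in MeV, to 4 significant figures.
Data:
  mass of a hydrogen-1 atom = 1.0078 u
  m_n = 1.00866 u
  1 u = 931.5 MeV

Mass of separated nucleons = 6(1.0078) + 9(1.00866) = 6.0468 + 9.07794 = 15.12474 u
Mass defect Δm = 15.12474 − 14.9847 = 0.14004 u
Converting to energy: 0.14004 u × 931.5 MeV/u = 130.447 MeV

130.4 MeV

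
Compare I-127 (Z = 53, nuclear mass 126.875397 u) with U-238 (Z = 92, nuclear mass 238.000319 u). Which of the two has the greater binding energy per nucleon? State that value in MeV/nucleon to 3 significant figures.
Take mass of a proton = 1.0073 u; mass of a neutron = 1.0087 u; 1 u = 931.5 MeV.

I-127: Σm = 53(1.0073) + 74(1.0087) = 128.0307 u; Δm = 1.155303 u; E_B = 1076.2 MeV; E_B/A = 8.474 MeV
U-238: Σm = 92(1.0073) + 146(1.0087) = 239.9418 u; Δm = 1.941481 u; E_B = 1808.5 MeV; E_B/A = 7.599 MeV
I-127 has the higher binding energy per nucleon, so it is the more tightly bound nucleus.

I-127; 8.47 MeV/nucleon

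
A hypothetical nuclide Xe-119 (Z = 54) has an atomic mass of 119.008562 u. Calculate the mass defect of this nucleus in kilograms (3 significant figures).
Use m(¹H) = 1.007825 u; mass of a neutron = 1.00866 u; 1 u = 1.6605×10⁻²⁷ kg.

1.62e-27 kg

With 54 protons and 65 neutrons (A = 119):
Mass of separated nucleons = 54(1.007825) + 65(1.00866) = 54.422550 + 65.56290 = 119.985450 u
Mass defect Δm = 119.985450 − 119.008562 = 0.976888 u
In SI units: 0.976888 u × 1.6605×10⁻²⁷ kg/u = 1.6221e-27 kg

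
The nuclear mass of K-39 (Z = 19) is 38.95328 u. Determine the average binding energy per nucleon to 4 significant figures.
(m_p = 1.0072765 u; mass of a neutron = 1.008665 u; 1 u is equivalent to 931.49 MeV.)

8.557 MeV/nucleon

Z = 19, so N = A − Z = 39 − 19 = 20.
Mass of separated nucleons = 19(1.0072765) + 20(1.008665) = 19.1382535 + 20.173300 = 39.3115535 u
The mass defect is 39.3115535 − 38.95328 = 0.3582735 u.
E_B = 0.3582735 × 931.49 = 333.728 MeV
BE/A = 333.728 MeV / 39 = 8.557 MeV/nucleon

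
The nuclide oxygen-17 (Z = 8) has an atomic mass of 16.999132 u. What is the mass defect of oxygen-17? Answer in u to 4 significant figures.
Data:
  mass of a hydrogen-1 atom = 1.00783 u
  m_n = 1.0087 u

With 8 protons and 9 neutrons (A = 17):
Mass of separated nucleons = 8(1.00783) + 9(1.0087) = 8.06264 + 9.0783 = 17.14094 u
Δm = 17.14094 − 16.999132 = 0.141808 u

0.1418 u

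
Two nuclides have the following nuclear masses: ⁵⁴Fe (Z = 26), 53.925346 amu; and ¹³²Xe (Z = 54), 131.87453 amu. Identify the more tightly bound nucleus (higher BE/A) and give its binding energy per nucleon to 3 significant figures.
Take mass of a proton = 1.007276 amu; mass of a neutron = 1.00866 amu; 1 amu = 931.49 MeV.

⁵⁴Fe; 8.73 MeV/nucleon

⁵⁴Fe: Σm = 26(1.007276) + 28(1.00866) = 54.431656 amu; Δm = 0.506310 amu; E_B = 471.62 MeV; E_B/A = 8.734 MeV
¹³²Xe: Σm = 54(1.007276) + 78(1.00866) = 133.068384 amu; Δm = 1.193854 amu; E_B = 1112.06 MeV; E_B/A = 8.4247 MeV
⁵⁴Fe has the higher binding energy per nucleon, so it is the more tightly bound nucleus.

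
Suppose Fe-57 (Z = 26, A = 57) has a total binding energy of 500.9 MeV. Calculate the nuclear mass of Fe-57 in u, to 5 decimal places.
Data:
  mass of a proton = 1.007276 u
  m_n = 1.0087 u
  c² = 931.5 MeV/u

Mass defect = 500.9 MeV / (931.5 MeV/u) = 0.5377348 u
Constituent mass = 26(1.007276) + 31(1.0087) = 57.458876 u
Nuclear mass = 57.458876 − 0.5377348 = 56.9211412 u ≈ 56.92114 u (to 5 decimal places)

56.92114 u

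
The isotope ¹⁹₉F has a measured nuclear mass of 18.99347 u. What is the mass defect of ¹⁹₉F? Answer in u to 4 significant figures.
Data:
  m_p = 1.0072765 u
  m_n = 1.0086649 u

0.1587 u

Σm = 9·m_p + 10·m_n = 9.0654885 + 10.0866490 = 19.1521375 u
The mass defect is 19.1521375 − 18.99347 = 0.1586675 u.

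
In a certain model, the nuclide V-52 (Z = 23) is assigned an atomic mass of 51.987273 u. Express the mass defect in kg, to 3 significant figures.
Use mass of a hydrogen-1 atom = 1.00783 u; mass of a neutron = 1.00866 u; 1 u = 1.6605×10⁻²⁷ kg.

With 23 protons and 29 neutrons (A = 52):
Σm = 23·m(¹H) + 29·m_n = 23.18009 + 29.25114 = 52.43123 u
Δm = 52.43123 − 51.987273 = 0.443957 u
In SI units: 0.443957 u × 1.6605×10⁻²⁷ kg/u = 7.3719e-28 kg

7.37e-28 kg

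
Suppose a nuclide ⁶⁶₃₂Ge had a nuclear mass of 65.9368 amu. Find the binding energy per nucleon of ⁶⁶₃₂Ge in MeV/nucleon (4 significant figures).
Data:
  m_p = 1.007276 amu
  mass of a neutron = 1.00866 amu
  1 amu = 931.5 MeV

8.334 MeV/nucleon

Mass of separated nucleons = 32(1.007276) + 34(1.00866) = 32.232832 + 34.29444 = 66.527272 amu
Mass defect Δm = 66.527272 − 65.9368 = 0.590472 amu
Converting to energy: 0.590472 amu × 931.5 MeV/amu = 550.025 MeV
Per nucleon: 550.025 / 66 = 8.334 MeV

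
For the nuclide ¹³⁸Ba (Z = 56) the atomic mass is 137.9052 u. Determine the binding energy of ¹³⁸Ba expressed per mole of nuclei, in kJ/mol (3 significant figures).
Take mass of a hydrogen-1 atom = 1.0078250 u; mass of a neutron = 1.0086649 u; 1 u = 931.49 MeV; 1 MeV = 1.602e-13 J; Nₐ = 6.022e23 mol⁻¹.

1.12e+11 kJ/mol

With 56 protons and 82 neutrons (A = 138):
Mass of separated nucleons = 56(1.0078250) + 82(1.0086649) = 56.4382000 + 82.7105218 = 139.1487218 u
The mass defect is 139.1487218 − 137.9052 = 1.2435218 u.
Converting to energy: 1.2435218 u × 931.49 MeV/u = 1158.33 MeV
Per nucleus in joules: 1158.33 MeV × 1.602e-13 J/MeV = 1.8556e-10 J
Per mole: 1.8556e-10 J × 6.022e23 mol⁻¹ = 1.1174e+14 J/mol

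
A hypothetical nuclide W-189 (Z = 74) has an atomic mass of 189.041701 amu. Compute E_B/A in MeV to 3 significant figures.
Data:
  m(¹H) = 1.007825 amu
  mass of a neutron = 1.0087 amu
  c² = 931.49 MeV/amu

With 74 protons and 115 neutrons (A = 189):
Σm = 74·m(¹H) + 115·m_n = 74.579050 + 116.0005 = 190.579550 amu
The mass defect is 190.579550 − 189.041701 = 1.537849 amu.
E_B = 1.537849 × 931.49 = 1432.49 MeV
Dividing by A = 189 gives 7.579 MeV per nucleon.

7.58 MeV/nucleon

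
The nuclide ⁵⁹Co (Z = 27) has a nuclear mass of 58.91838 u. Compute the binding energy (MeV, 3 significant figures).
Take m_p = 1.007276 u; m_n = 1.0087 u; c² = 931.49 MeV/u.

Mass of separated nucleons = 27(1.007276) + 32(1.0087) = 27.196452 + 32.2784 = 59.474852 u
Δm = 59.474852 − 58.91838 = 0.556472 u
E_B = 0.556472 × 931.49 = 518.348 MeV

518 MeV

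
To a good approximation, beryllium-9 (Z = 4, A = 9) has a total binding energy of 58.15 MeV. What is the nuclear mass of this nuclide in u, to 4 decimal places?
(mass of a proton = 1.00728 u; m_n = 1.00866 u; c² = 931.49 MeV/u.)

Mass defect = 58.15 MeV / (931.49 MeV/u) = 0.062427 u
Constituent mass = 4(1.00728) + 5(1.00866) = 9.07242 u
Nuclear mass = 9.07242 − 0.062427 = 9.009993 u ≈ 9.0100 u (to 4 decimal places)

9.0100 u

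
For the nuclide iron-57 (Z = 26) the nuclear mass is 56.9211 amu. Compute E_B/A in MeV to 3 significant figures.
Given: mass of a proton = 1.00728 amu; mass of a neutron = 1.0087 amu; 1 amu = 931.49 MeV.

Mass of separated nucleons = 26(1.00728) + 31(1.0087) = 26.18928 + 31.2697 = 57.45898 amu
Mass defect Δm = 57.45898 − 56.9211 = 0.53788 amu
Converting to energy: 0.53788 amu × 931.49 MeV/amu = 501.030 MeV
Per nucleon: 501.030 / 57 = 8.790 MeV

8.79 MeV/nucleon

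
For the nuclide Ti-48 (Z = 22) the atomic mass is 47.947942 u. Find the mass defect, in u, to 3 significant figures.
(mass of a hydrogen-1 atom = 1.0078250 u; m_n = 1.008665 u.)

0.449 u

Total constituent mass: 22 × 1.0078250 + 26 × 1.008665 = 48.3974400 u
Δm = 48.3974400 − 47.947942 = 0.4494980 u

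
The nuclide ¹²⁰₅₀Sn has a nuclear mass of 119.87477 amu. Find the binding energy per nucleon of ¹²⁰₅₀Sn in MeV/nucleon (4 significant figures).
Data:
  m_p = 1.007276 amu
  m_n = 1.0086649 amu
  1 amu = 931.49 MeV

Z = 50, so N = A − Z = 120 − 50 = 70.
Total constituent mass: 50 × 1.007276 + 70 × 1.0086649 = 120.9703430 amu
Δm = 120.9703430 − 119.87477 = 1.0955730 amu
E_B = 1.0955730 × 931.49 = 1020.52 MeV
BE/A = 1020.52 MeV / 120 = 8.504 MeV/nucleon

8.504 MeV/nucleon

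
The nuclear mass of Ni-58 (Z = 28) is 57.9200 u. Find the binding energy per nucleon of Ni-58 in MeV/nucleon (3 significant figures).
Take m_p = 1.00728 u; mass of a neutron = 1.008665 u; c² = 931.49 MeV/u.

8.73 MeV/nucleon

Z = 28, so N = A − Z = 58 − 28 = 30.
Total constituent mass: 28 × 1.00728 + 30 × 1.008665 = 58.463790 u
Mass defect Δm = 58.463790 − 57.9200 = 0.543790 u
E_B = 0.543790 × 931.49 = 506.535 MeV
BE/A = 506.535 MeV / 58 = 8.733 MeV/nucleon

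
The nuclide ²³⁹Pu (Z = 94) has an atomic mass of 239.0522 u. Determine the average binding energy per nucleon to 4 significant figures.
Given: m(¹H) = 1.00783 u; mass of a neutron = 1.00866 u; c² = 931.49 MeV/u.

With 94 protons and 145 neutrons (A = 239):
Σm = 94·m(¹H) + 145·m_n = 94.73602 + 146.25570 = 240.99172 u
The mass defect is 240.99172 − 239.0522 = 1.93952 u.
Converting to energy: 1.93952 u × 931.49 MeV/u = 1806.64 MeV
BE/A = 1806.64 MeV / 239 = 7.559 MeV/nucleon

7.559 MeV/nucleon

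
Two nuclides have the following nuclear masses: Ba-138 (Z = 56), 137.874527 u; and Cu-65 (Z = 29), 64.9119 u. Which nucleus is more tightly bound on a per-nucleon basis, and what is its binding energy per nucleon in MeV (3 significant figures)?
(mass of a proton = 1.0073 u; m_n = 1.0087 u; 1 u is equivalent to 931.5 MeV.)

Ba-138: Σm = 56(1.0073) + 82(1.0087) = 139.1222 u; Δm = 1.247673 u; E_B = 1162.2 MeV; E_B/A = 8.422 MeV
Cu-65: Σm = 29(1.0073) + 36(1.0087) = 65.5249 u; Δm = 0.6130 u; E_B = 571.01 MeV; E_B/A = 8.7848 MeV
Cu-65 has the higher binding energy per nucleon, so it is the more tightly bound nucleus.

Cu-65; 8.78 MeV/nucleon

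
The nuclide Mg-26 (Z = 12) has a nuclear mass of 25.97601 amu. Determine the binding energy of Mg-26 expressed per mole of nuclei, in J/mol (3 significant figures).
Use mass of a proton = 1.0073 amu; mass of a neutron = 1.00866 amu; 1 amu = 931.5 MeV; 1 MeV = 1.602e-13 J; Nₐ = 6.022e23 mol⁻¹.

Z = 12, so N = A − Z = 26 − 12 = 14.
Mass of separated nucleons = 12(1.0073) + 14(1.00866) = 12.0876 + 14.12124 = 26.20884 amu
Mass defect Δm = 26.20884 − 25.97601 = 0.23283 amu
E_B = 0.23283 × 931.5 = 216.881 MeV
Per nucleus in joules: 216.881 MeV × 1.602e-13 J/MeV = 3.4744e-11 J
Per mole: 3.4744e-11 J × 6.022e23 mol⁻¹ = 2.0923e+13 J/mol

2.09e+13 J/mol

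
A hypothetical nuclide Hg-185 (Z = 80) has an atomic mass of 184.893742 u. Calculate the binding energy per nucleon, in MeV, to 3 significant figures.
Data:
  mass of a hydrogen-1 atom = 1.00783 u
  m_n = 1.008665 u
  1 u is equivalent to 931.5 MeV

8.27 MeV/nucleon

Mass of separated nucleons = 80(1.00783) + 105(1.008665) = 80.62640 + 105.909825 = 186.536225 u
The mass defect is 186.536225 − 184.893742 = 1.642483 u.
E_B = 1.642483 × 931.5 = 1529.97 MeV
Per nucleon: 1529.97 / 185 = 8.270 MeV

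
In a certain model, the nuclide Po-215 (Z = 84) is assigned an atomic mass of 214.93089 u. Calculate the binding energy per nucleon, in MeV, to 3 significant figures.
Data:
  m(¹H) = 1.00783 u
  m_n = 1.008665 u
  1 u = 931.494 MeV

8.07 MeV/nucleon

With 84 protons and 131 neutrons (A = 215):
Σm = 84·m(¹H) + 131·m_n = 84.65772 + 132.135115 = 216.792835 u
Δm = 216.792835 − 214.93089 = 1.861945 u
E_B = 1.861945 × 931.494 = 1734.39 MeV
Per nucleon: 1734.39 / 215 = 8.067 MeV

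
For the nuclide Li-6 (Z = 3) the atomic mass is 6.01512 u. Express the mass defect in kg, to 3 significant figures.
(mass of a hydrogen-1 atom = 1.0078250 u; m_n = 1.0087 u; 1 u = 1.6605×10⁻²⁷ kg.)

Total constituent mass: 3 × 1.0078250 + 3 × 1.0087 = 6.0495750 u
Δm = 6.0495750 − 6.01512 = 0.0344550 u
In SI units: 0.0344550 u × 1.6605×10⁻²⁷ kg/u = 5.7213e-29 kg

5.72e-29 kg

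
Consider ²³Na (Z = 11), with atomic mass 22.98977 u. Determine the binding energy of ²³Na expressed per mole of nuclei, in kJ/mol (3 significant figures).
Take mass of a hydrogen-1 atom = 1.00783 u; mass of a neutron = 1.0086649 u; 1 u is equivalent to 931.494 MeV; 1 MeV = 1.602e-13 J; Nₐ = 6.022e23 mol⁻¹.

1.80e+10 kJ/mol

Mass of separated nucleons = 11(1.00783) + 12(1.0086649) = 11.08613 + 12.1039788 = 23.1901088 u
Mass defect Δm = 23.1901088 − 22.98977 = 0.2003388 u
E_B = 0.2003388 × 931.494 = 186.614 MeV
Per nucleus in joules: 186.614 MeV × 1.602e-13 J/MeV = 2.9896e-11 J
Per mole: 2.9896e-11 J × 6.022e23 mol⁻¹ = 1.8003e+13 J/mol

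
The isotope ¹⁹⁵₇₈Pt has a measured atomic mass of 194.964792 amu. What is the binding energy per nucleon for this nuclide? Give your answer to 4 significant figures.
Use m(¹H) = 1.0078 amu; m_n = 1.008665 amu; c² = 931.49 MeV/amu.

Total constituent mass: 78 × 1.0078 + 117 × 1.008665 = 196.622205 amu
The mass defect is 196.622205 − 194.964792 = 1.657413 amu.
Converting to energy: 1.657413 amu × 931.49 MeV/amu = 1543.86 MeV
Dividing by A = 195 gives 7.917 MeV per nucleon.

7.917 MeV/nucleon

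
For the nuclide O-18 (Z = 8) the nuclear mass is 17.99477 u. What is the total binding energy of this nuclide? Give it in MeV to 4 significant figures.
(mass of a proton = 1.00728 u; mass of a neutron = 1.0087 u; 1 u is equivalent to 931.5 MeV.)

140.2 MeV

The nucleus contains 8 protons and 18 − 8 = 10 neutrons.
Mass of separated nucleons = 8(1.00728) + 10(1.0087) = 8.05824 + 10.0870 = 18.14524 u
Δm = 18.14524 − 17.99477 = 0.15047 u
Binding energy = Δm·c² = 0.15047 × 931.5 MeV/u = 140.163 MeV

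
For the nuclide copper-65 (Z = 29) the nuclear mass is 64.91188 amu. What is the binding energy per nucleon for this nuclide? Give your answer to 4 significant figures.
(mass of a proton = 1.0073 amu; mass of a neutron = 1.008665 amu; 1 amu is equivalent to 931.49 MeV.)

Z = 29, so N = A − Z = 65 − 29 = 36.
Mass of separated nucleons = 29(1.0073) + 36(1.008665) = 29.2117 + 36.311940 = 65.523640 amu
Δm = 65.523640 − 64.91188 = 0.611760 amu
Converting to energy: 0.611760 amu × 931.49 MeV/amu = 569.848 MeV
BE/A = 569.848 MeV / 65 = 8.767 MeV/nucleon

8.767 MeV/nucleon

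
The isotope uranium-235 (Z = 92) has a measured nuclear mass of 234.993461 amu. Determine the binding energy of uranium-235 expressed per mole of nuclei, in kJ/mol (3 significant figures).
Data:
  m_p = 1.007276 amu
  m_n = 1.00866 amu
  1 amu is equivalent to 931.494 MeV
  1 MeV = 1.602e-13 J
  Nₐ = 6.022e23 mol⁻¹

1.72e+11 kJ/mol

Z = 92, so N = A − Z = 235 − 92 = 143.
Σm = 92·m_p + 143·m_n = 92.669392 + 144.23838 = 236.907772 amu
The mass defect is 236.907772 − 234.993461 = 1.914311 amu.
Converting to energy: 1.914311 amu × 931.494 MeV/amu = 1783.17 MeV
Per nucleus in joules: 1783.17 MeV × 1.602e-13 J/MeV = 2.8566e-10 J
Per mole: 2.8566e-10 J × 6.022e23 mol⁻¹ = 1.7202e+14 J/mol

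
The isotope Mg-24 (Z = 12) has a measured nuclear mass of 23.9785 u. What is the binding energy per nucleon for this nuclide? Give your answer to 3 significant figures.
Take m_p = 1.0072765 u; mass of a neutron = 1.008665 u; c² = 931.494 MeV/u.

8.26 MeV/nucleon

Total constituent mass: 12 × 1.0072765 + 12 × 1.008665 = 24.1912980 u
The mass defect is 24.1912980 − 23.9785 = 0.2127980 u.
E_B = 0.2127980 × 931.494 = 198.220 MeV
Dividing by A = 24 gives 8.259 MeV per nucleon.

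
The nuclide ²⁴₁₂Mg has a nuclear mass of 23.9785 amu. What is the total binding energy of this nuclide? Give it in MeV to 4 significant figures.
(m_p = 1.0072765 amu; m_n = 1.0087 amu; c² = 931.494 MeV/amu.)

198.6 MeV

Mass of separated nucleons = 12(1.0072765) + 12(1.0087) = 12.0873180 + 12.1044 = 24.1917180 amu
Δm = 24.1917180 − 23.9785 = 0.2132180 amu
E_B = 0.2132180 × 931.494 = 198.611 MeV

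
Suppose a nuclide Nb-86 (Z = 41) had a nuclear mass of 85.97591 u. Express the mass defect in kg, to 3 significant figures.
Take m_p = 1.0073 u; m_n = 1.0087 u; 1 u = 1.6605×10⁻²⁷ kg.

1.19e-27 kg

Total constituent mass: 41 × 1.0073 + 45 × 1.0087 = 86.6908 u
Mass defect Δm = 86.6908 − 85.97591 = 0.71489 u
In SI units: 0.71489 u × 1.6605×10⁻²⁷ kg/u = 1.1871e-27 kg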